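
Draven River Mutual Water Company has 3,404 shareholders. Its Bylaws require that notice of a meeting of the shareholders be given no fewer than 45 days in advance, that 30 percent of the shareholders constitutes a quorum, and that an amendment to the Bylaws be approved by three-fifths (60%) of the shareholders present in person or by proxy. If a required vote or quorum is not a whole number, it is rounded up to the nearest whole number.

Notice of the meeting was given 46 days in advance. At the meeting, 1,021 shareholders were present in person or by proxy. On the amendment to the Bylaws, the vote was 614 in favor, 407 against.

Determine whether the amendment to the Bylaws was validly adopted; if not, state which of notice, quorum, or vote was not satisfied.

Invalid — quorum requirement not satisfied.

Notice: 46 days given; 45 required. Satisfied.
Quorum: 30% of 3,404 = 1,021.20, rounded up to 1,022; 1,021 present. Not satisfied.
Vote: requires three-fifths of those present (1,021); 3/5 of 1021 = 612.60, rounded up to 613, so 613 needed; 614 in favor. Satisfied.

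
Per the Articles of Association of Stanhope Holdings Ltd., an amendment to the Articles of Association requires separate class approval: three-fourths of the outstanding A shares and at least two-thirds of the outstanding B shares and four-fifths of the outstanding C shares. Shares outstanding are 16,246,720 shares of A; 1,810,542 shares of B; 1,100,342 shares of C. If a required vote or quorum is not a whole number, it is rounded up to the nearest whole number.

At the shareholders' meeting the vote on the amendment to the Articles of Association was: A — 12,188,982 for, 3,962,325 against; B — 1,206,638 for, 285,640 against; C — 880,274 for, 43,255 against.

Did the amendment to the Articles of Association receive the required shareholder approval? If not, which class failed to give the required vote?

A: 3/4 of 16246720 = 12185040; 12,185,040 required, 12,188,982 in favor — approved.
B: 2/3 of 1810542 = 1207028; 1,207,028 required, 1,206,638 in favor — not approved.
C: 4/5 of 1100342 = 880273.60, rounded up to 880274; 880,274 required, 880,274 in favor — approved.

Not approved — the B shares did not give the required vote.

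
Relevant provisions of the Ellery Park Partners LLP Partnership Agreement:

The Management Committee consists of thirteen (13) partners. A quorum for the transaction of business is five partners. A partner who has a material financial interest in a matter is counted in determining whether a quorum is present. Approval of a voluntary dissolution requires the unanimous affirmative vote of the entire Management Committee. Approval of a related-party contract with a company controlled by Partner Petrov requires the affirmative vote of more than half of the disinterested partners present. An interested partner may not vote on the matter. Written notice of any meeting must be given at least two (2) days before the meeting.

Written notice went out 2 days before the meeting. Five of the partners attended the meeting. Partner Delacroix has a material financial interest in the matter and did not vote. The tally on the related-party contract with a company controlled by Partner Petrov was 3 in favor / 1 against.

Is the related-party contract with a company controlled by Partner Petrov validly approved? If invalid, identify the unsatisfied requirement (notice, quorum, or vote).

Notice: 2 days given; 2 required (2 ≥ 2). Satisfied.
Quorum: 5 present (interested partners count toward quorum); quorum is 5. Satisfied.
Vote: the related-party contract with a company controlled by Partner Petrov requires a majority of the disinterested partners present (5 − 1 = 4). A majority of 4 is 3, so 3 affirmative votes are needed; 3 voted in favor. Satisfied.

Valid — all requirements satisfied.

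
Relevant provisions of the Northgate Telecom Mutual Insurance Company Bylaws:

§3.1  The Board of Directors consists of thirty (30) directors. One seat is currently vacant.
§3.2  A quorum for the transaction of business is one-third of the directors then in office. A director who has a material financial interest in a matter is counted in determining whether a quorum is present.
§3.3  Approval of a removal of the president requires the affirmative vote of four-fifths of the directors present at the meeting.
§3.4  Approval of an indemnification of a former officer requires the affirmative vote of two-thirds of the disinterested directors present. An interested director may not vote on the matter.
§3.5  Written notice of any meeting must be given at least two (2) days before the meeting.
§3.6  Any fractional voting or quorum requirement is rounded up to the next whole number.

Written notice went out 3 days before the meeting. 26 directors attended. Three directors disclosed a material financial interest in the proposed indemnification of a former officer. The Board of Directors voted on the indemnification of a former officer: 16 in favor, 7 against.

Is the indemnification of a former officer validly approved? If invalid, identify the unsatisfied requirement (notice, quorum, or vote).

Valid — all requirements satisfied.

Notice: 3 days given; 2 required (3 ≥ 2). Satisfied.
Quorum: 26 present (interested directors count toward quorum); quorum is 10. Satisfied.
Vote: the indemnification of a former officer requires two-thirds of the disinterested directors present (26 − 3 = 23). 2/3 of 23 = 15.33, rounded up to 16, so 16 affirmative votes are needed; 16 voted in favor. Satisfied.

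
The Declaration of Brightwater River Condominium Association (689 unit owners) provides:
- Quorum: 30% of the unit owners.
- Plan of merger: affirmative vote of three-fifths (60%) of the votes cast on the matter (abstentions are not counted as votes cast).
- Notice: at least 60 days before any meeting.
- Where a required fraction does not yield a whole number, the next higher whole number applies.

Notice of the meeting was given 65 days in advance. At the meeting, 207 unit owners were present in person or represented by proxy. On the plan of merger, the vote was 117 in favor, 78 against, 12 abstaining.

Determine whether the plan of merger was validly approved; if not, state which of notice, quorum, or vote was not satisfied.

Notice: 65 days given; 60 required. Satisfied.
Quorum: 30% of 689 = 206.70, rounded up to 207; 207 present. Satisfied.
Vote: requires three-fifths of the votes cast (207 − 12 abstaining = 195); 3/5 of 195 = 117, so 117 needed; 117 in favor. Satisfied.

Valid — all requirements satisfied.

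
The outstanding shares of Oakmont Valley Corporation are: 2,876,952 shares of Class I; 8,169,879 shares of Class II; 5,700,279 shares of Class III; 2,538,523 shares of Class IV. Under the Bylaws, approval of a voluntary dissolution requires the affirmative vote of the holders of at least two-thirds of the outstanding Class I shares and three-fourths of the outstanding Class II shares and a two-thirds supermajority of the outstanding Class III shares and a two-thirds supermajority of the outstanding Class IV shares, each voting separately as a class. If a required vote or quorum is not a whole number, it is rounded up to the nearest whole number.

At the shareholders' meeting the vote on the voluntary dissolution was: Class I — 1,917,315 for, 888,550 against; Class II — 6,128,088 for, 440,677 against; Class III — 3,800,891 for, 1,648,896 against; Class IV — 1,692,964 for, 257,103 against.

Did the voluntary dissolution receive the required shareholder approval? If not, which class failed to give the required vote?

Class I: 2/3 of 2876952 = 1917968; 1,917,968 required, 1,917,315 in favor — not approved.
Class II: 3/4 of 8169879 = 6127409.25, rounded up to 6127410; 6,127,410 required, 6,128,088 in favor — approved.
Class III: 2/3 of 5700279 = 3800186; 3,800,186 required, 3,800,891 in favor — approved.
Class IV: 2/3 of 2538523 = 1692348.67, rounded up to 1692349; 1,692,349 required, 1,692,964 in favor — approved.

Not approved — the Class I shares did not give the required vote.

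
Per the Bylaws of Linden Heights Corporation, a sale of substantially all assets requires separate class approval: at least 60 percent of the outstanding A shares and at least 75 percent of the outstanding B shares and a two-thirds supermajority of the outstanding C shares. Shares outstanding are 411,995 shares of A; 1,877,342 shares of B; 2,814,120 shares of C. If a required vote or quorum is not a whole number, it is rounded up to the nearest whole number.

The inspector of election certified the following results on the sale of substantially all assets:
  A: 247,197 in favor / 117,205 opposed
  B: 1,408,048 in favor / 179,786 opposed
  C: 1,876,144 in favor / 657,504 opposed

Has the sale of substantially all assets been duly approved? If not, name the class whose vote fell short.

Approved — every class gave the required vote.

A: 3/5 of 411995 = 247197; 247,197 required, 247,197 in favor — approved.
B: 3/4 of 1877342 = 1408006.50, rounded up to 1408007; 1,408,007 required, 1,408,048 in favor — approved.
C: 2/3 of 2814120 = 1876080; 1,876,080 required, 1,876,144 in favor — approved.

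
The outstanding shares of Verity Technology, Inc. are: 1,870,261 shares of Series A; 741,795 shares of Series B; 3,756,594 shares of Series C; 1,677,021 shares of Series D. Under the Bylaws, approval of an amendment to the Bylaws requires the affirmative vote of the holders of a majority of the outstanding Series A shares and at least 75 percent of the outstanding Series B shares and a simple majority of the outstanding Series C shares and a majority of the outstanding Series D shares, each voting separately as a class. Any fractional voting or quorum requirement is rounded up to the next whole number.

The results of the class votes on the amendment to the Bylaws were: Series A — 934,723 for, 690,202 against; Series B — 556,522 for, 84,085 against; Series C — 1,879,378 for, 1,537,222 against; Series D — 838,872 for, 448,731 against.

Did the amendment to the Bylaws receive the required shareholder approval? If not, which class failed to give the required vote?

Not approved — the Series A shares did not give the required vote.

Series A: a majority of 1870261 is 935131; 935,131 required, 934,723 in favor — not approved.
Series B: 3/4 of 741795 = 556346.25, rounded up to 556347; 556,347 required, 556,522 in favor — approved.
Series C: a majority of 3756594 is 1878298; 1,878,298 required, 1,879,378 in favor — approved.
Series D: a majority of 1677021 is 838511; 838,511 required, 838,872 in favor — approved.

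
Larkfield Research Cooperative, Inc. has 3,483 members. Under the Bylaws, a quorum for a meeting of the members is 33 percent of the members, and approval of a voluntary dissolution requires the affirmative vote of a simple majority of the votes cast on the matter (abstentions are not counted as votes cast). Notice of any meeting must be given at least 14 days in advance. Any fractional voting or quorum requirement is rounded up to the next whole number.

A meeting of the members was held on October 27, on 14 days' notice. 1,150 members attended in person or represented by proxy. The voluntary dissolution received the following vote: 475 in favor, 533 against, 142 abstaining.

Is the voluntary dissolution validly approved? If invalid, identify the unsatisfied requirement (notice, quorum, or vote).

Notice: 14 days given; 14 required. Satisfied.
Quorum: 33% of 3,483 = 1,149.39, rounded up to 1,150; 1,150 present. Satisfied.
Vote: requires a majority of the votes cast (1,150 − 142 abstaining = 1,008); a majority of 1008 is 505, so 505 needed; 475 in favor. Not satisfied.

Invalid — vote requirement not satisfied.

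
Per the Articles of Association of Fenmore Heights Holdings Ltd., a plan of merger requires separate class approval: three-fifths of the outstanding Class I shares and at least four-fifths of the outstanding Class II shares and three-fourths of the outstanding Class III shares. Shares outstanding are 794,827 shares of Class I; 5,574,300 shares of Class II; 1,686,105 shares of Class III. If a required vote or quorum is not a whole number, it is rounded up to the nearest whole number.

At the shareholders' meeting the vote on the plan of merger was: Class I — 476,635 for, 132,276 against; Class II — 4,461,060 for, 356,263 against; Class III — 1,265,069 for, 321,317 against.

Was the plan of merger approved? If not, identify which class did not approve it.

Class I: 3/5 of 794827 = 476896.20, rounded up to 476897; 476,897 required, 476,635 in favor — not approved.
Class II: 4/5 of 5574300 = 4459440; 4,459,440 required, 4,461,060 in favor — approved.
Class III: 3/4 of 1686105 = 1264578.75, rounded up to 1264579; 1,264,579 required, 1,265,069 in favor — approved.

Not approved — the Class I shares did not give the required vote.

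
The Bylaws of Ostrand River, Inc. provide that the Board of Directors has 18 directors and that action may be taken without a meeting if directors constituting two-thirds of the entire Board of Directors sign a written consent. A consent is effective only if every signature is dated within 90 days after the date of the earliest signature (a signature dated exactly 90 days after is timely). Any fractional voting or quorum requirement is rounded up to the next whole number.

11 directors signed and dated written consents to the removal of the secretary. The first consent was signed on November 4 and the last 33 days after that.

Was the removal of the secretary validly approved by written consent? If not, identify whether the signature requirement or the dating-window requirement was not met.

Signatures required: two-thirds of 18 — 2/3 of 18 = 12, so 12 needed; 11 signed. Insufficient.
Dating window: the latest signature is 33 days after the earliest; the limit is 90 days. Within the window.

Not effective — insufficient signatures.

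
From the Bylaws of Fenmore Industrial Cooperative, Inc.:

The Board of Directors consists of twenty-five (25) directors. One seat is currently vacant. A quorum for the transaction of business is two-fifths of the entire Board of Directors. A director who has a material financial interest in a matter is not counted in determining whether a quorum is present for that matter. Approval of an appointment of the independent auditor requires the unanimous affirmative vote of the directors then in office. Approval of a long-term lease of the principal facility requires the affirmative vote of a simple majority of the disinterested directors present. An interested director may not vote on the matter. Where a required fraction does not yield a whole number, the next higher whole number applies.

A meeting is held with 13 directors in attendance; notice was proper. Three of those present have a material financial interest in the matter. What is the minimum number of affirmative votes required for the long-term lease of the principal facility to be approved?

The long-term lease of the principal facility requires a majority of the disinterested directors present (13 − 3 = 10).
A majority of 10 is 6.

6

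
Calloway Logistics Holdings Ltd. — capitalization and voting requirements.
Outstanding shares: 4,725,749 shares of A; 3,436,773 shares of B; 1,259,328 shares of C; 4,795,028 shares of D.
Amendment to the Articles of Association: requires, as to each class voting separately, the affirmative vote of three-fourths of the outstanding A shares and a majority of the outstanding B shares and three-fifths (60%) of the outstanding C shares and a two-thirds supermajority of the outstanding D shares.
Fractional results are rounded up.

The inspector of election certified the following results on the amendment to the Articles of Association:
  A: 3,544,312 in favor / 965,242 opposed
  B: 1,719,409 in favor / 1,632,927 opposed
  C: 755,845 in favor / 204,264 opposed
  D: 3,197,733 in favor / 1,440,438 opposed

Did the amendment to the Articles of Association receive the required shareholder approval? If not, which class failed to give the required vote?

Approved — every class gave the required vote.

A: 3/4 of 4725749 = 3544311.75, rounded up to 3544312; 3,544,312 required, 3,544,312 in favor — approved.
B: a majority of 3436773 is 1718387; 1,718,387 required, 1,719,409 in favor — approved.
C: 3/5 of 1259328 = 755596.80, rounded up to 755597; 755,597 required, 755,845 in favor — approved.
D: 2/3 of 4795028 = 3196685.33, rounded up to 3196686; 3,196,686 required, 3,197,733 in favor — approved.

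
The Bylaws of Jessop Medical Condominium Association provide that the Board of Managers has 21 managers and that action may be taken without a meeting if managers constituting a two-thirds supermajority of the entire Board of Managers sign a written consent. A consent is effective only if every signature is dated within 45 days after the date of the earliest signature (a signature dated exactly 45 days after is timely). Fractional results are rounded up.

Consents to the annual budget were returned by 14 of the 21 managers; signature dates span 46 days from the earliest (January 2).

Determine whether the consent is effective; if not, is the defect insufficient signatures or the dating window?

Not effective — dating-window requirement not satisfied.

Signatures required: a two-thirds supermajority of 21 — 2/3 of 21 = 14, so 14 needed; 14 signed. Sufficient.
Dating window: the latest signature is 46 days after the earliest; the limit is 45 days. Outside the window.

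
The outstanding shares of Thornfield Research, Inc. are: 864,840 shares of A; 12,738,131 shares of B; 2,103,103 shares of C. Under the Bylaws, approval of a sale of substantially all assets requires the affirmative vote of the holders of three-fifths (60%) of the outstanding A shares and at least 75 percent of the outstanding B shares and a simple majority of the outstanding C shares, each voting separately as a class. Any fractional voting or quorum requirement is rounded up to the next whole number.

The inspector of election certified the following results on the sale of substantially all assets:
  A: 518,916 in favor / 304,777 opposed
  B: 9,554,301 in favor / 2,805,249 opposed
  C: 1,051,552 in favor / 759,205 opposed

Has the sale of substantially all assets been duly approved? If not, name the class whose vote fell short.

Approved — every class gave the required vote.

A: 3/5 of 864840 = 518904; 518,904 required, 518,916 in favor — approved.
B: 3/4 of 12738131 = 9553598.25, rounded up to 9553599; 9,553,599 required, 9,554,301 in favor — approved.
C: a majority of 2103103 is 1051552; 1,051,552 required, 1,051,552 in favor — approved.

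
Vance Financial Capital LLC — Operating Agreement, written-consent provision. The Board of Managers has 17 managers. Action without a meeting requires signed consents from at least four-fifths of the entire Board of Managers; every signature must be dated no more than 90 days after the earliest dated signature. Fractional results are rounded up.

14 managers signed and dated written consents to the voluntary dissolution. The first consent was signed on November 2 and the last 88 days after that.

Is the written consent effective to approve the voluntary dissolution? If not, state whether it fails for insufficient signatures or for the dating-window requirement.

Effective — both the signature and dating-window requirements are satisfied.

Signatures required: at least four-fifths of 17 — 4/5 of 17 = 13.60, rounded up to 14, so 14 needed; 14 signed. Sufficient.
Dating window: the latest signature is 88 days after the earliest; the limit is 90 days. Within the window.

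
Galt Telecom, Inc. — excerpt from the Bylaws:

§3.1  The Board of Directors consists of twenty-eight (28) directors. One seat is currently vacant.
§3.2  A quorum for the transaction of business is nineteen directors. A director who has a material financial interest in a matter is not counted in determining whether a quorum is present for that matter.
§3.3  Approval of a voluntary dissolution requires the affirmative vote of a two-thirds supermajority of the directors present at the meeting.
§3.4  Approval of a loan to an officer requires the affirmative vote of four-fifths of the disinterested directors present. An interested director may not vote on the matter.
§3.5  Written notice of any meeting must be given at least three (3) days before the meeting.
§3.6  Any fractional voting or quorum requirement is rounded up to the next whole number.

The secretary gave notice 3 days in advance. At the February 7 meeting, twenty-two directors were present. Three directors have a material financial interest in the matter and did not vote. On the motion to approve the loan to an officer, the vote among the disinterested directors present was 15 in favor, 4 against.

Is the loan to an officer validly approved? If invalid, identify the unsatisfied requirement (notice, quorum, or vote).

Invalid — vote requirement not satisfied.

Notice: 3 days given; 3 required (3 ≥ 3). Satisfied.
Quorum: 22 present, but the 3 interested directors do not count, leaving 19. Quorum is 19. Satisfied.
Vote: the loan to an officer requires four-fifths of the disinterested directors present (22 − 3 = 19). 4/5 of 19 = 15.20, rounded up to 16, so 16 affirmative votes are needed; 15 voted in favor. Not satisfied.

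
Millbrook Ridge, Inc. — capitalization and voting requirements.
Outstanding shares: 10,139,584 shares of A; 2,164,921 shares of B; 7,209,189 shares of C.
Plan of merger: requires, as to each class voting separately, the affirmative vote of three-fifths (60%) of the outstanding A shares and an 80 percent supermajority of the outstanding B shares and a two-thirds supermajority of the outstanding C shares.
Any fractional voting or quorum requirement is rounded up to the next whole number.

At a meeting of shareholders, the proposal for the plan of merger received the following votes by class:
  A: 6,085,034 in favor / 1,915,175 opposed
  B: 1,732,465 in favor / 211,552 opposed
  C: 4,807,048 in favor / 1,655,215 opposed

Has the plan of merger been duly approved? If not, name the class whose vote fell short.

Approved — every class gave the required vote.

A: 3/5 of 10139584 = 6083750.40, rounded up to 6083751; 6,083,751 required, 6,085,034 in favor — approved.
B: 4/5 of 2164921 = 1731936.80, rounded up to 1731937; 1,731,937 required, 1,732,465 in favor — approved.
C: 2/3 of 7209189 = 4806126; 4,806,126 required, 4,807,048 in favor — approved.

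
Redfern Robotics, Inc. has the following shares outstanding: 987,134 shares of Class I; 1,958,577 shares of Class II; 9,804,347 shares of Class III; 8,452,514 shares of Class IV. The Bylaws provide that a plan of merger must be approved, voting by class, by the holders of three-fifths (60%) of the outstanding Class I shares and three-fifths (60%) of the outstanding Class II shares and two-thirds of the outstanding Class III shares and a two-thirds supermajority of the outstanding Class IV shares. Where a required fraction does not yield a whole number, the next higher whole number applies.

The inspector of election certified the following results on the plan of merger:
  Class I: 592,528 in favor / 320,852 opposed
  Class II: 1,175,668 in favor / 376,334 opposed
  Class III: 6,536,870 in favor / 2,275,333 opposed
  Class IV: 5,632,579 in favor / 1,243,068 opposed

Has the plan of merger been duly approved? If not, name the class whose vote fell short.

Not approved — the Class IV shares did not give the required vote.

Class I: 3/5 of 987134 = 592280.40, rounded up to 592281; 592,281 required, 592,528 in favor — approved.
Class II: 3/5 of 1958577 = 1175146.20, rounded up to 1175147; 1,175,147 required, 1,175,668 in favor — approved.
Class III: 2/3 of 9804347 = 6536231.33, rounded up to 6536232; 6,536,232 required, 6,536,870 in favor — approved.
Class IV: 2/3 of 8452514 = 5635009.33, rounded up to 5635010; 5,635,010 required, 5,632,579 in favor — not approved.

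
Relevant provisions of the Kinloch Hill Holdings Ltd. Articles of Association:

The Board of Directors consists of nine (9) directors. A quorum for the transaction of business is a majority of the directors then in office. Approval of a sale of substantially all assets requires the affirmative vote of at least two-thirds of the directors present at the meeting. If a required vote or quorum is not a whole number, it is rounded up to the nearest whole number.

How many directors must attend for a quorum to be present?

5

A majority of 9 is 5.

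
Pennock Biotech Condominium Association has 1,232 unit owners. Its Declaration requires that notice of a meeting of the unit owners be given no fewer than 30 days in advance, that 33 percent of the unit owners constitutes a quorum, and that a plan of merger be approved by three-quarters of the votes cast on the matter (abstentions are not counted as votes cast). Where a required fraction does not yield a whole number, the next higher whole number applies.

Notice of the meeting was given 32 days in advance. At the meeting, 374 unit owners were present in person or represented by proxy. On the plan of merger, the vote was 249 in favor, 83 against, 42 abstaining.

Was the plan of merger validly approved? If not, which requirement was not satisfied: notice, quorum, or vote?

Notice: 32 days given; 30 required. Satisfied.
Quorum: 33% of 1,232 = 406.56, rounded up to 407; 374 present. Not satisfied.
Vote: requires three-fourths of the votes cast (374 − 42 abstaining = 332); 3/4 of 332 = 249, so 249 needed; 249 in favor. Satisfied.

Invalid — quorum requirement not satisfied.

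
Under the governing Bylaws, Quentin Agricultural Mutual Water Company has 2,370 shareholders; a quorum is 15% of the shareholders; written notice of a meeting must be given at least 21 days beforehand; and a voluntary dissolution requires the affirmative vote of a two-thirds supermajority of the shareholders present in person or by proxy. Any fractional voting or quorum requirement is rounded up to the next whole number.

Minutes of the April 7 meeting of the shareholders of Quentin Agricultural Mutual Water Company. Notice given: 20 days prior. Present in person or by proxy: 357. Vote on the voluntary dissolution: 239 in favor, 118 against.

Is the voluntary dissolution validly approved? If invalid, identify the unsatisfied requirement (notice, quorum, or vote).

Invalid — notice requirement not satisfied.

Notice: 20 days given; 21 required. Not satisfied.
Quorum: 15% of 2,370 = 355.50, rounded up to 356; 357 present. Satisfied.
Vote: requires two-thirds of those present (357); 2/3 of 357 = 238, so 238 needed; 239 in favor. Satisfied.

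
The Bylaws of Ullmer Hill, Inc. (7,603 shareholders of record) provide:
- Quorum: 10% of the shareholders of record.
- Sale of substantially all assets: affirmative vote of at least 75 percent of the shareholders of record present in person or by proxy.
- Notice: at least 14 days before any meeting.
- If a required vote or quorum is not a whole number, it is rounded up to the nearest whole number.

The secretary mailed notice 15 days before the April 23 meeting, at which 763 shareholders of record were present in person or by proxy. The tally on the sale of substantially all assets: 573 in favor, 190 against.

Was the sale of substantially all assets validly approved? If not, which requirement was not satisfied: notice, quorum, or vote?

Valid — all requirements satisfied.

Notice: 15 days given; 14 required. Satisfied.
Quorum: 10% of 7,603 = 760.30, rounded up to 761; 763 present. Satisfied.
Vote: requires three-fourths of those present (763); 3/4 of 763 = 572.25, rounded up to 573, so 573 needed; 573 in favor. Satisfied.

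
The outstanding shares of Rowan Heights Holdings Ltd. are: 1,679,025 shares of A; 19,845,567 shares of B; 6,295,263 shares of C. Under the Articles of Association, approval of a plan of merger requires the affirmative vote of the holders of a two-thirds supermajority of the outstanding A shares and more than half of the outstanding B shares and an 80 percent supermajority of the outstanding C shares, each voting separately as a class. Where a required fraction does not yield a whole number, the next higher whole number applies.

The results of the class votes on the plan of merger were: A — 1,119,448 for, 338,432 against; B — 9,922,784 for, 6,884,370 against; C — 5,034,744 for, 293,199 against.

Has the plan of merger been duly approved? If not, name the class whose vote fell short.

Not approved — the C shares did not give the required vote.

A: 2/3 of 1679025 = 1119350; 1,119,350 required, 1,119,448 in favor — approved.
B: a majority of 19845567 is 9922784; 9,922,784 required, 9,922,784 in favor — approved.
C: 4/5 of 6295263 = 5036210.40, rounded up to 5036211; 5,036,211 required, 5,034,744 in favor — not approved.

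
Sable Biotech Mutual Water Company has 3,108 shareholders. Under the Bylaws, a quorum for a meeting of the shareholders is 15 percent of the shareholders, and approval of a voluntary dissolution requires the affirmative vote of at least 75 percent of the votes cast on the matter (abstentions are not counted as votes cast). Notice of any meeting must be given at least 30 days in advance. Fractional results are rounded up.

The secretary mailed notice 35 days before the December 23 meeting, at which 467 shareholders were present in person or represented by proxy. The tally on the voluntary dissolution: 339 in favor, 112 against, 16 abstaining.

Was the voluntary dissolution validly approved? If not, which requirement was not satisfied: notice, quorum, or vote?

Notice: 35 days given; 30 required. Satisfied.
Quorum: 15% of 3,108 = 466.20, rounded up to 467; 467 present. Satisfied.
Vote: requires three-fourths of the votes cast (467 − 16 abstaining = 451); 3/4 of 451 = 338.25, rounded up to 339, so 339 needed; 339 in favor. Satisfied.

Valid — all requirements satisfied.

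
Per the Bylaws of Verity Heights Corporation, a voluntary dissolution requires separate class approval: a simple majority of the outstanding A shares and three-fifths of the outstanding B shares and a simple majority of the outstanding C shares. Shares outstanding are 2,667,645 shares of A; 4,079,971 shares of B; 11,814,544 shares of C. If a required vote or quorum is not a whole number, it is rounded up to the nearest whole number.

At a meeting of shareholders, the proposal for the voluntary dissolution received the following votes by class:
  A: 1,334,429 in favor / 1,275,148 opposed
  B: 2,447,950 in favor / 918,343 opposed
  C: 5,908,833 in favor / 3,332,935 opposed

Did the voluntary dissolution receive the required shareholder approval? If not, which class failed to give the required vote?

Not approved — the B shares did not give the required vote.

A: a majority of 2667645 is 1333823; 1,333,823 required, 1,334,429 in favor — approved.
B: 3/5 of 4079971 = 2447982.60, rounded up to 2447983; 2,447,983 required, 2,447,950 in favor — not approved.
C: a majority of 11814544 is 5907273; 5,907,273 required, 5,908,833 in favor — approved.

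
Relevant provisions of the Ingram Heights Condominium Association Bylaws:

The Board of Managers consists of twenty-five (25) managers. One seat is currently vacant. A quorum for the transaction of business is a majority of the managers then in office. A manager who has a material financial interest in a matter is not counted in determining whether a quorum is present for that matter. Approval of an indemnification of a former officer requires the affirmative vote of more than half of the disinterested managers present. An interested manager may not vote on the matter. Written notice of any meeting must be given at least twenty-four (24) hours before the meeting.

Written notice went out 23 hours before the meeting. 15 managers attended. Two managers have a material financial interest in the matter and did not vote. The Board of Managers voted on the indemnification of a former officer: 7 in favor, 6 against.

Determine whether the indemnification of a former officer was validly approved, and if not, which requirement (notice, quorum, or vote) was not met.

Notice: 23 hours given; 24 required (23 < 24). Not satisfied.
Quorum: 15 present, but the 2 interested managers do not count, leaving 13. Quorum is 13. Satisfied.
Vote: the indemnification of a former officer requires a majority of the disinterested managers present (15 − 2 = 13). A majority of 13 is 7, so 7 affirmative votes are needed; 7 voted in favor. Satisfied.

Invalid — notice requirement not satisfied.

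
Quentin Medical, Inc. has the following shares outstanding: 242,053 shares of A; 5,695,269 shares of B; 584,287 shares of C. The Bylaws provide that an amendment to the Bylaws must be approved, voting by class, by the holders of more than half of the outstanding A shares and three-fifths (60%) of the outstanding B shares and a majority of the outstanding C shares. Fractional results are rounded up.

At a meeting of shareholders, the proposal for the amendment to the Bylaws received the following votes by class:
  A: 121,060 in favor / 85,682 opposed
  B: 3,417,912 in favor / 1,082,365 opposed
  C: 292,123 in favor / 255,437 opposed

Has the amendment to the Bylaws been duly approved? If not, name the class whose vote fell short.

Not approved — the C shares did not give the required vote.

A: a majority of 242053 is 121027; 121,027 required, 121,060 in favor — approved.
B: 3/5 of 5695269 = 3417161.40, rounded up to 3417162; 3,417,162 required, 3,417,912 in favor — approved.
C: a majority of 584287 is 292144; 292,144 required, 292,123 in favor — not approved.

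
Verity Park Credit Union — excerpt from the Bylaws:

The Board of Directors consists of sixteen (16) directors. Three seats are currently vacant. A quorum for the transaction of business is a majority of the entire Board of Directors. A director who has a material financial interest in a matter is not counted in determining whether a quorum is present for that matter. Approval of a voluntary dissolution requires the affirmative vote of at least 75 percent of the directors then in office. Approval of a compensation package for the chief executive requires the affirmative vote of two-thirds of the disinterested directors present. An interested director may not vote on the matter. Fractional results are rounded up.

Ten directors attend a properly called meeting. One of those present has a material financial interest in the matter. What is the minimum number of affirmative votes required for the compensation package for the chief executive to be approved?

6

The compensation package for the chief executive requires two-thirds of the disinterested directors present (10 − 1 = 9).
2/3 of 9 = 6.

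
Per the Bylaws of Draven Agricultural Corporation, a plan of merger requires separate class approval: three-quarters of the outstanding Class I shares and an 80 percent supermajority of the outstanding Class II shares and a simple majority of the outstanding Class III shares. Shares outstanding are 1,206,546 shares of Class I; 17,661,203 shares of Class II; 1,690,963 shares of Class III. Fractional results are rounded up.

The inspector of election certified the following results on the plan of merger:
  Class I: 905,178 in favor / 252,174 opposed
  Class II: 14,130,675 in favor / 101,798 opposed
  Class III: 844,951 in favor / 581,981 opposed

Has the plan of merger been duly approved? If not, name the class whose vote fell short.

Class I: 3/4 of 1206546 = 904909.50, rounded up to 904910; 904,910 required, 905,178 in favor — approved.
Class II: 4/5 of 17661203 = 14128962.40, rounded up to 14128963; 14,128,963 required, 14,130,675 in favor — approved.
Class III: a majority of 1690963 is 845482; 845,482 required, 844,951 in favor — not approved.

Not approved — the Class III shares did not give the required vote.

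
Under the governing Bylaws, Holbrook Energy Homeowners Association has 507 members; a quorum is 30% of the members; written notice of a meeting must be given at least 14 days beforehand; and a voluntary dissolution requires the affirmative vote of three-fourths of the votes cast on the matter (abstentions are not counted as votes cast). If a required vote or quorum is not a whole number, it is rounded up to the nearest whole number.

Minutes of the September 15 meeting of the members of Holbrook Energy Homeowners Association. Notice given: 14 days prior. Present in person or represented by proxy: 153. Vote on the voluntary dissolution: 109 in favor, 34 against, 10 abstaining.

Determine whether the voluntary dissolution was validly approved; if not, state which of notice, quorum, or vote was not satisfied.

Notice: 14 days given; 14 required. Satisfied.
Quorum: 30% of 507 = 152.10, rounded up to 153; 153 present. Satisfied.
Vote: requires three-fourths of the votes cast (153 − 10 abstaining = 143); 3/4 of 143 = 107.25, rounded up to 108, so 108 needed; 109 in favor. Satisfied.

Valid — all requirements satisfied.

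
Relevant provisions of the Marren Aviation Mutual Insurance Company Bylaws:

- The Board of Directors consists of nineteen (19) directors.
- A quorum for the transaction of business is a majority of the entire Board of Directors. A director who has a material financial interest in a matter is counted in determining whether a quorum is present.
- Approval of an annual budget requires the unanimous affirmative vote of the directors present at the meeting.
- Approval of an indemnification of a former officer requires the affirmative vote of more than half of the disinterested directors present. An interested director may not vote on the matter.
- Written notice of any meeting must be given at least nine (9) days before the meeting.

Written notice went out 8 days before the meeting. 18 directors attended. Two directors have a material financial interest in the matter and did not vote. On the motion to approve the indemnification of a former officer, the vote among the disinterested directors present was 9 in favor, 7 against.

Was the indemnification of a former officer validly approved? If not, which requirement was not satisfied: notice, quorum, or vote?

Invalid — notice requirement not satisfied.

Notice: 8 days given; 9 required (8 < 9). Not satisfied.
Quorum: 18 present (interested directors count toward quorum); quorum is 10. Satisfied.
Vote: the indemnification of a former officer requires a majority of the disinterested directors present (18 − 2 = 16). A majority of 16 is 9, so 9 affirmative votes are needed; 9 voted in favor. Satisfied.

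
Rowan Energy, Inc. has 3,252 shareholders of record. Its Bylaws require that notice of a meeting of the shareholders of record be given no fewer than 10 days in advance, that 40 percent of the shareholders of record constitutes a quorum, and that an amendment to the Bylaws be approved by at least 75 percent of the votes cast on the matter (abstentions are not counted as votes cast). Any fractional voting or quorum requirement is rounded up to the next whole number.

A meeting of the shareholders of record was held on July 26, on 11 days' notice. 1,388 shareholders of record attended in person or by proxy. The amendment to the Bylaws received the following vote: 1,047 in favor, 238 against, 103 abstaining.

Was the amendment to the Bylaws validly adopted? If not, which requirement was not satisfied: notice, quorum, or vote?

Valid — all requirements satisfied.

Notice: 11 days given; 10 required. Satisfied.
Quorum: 40% of 3,252 = 1,300.80, rounded up to 1,301; 1,388 present. Satisfied.
Vote: requires three-fourths of the votes cast (1,388 − 103 abstaining = 1,285); 3/4 of 1285 = 963.75, rounded up to 964, so 964 needed; 1,047 in favor. Satisfied.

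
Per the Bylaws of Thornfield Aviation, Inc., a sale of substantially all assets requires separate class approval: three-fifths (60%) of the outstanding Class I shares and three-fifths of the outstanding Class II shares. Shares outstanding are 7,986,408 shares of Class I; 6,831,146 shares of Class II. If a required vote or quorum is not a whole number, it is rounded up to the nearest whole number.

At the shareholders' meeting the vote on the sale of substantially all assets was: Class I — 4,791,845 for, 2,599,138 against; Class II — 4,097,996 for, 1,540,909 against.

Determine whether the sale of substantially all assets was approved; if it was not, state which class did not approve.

Not approved — the Class II shares did not give the required vote.

Class I: 3/5 of 7986408 = 4791844.80, rounded up to 4791845; 4,791,845 required, 4,791,845 in favor — approved.
Class II: 3/5 of 6831146 = 4098687.60, rounded up to 4098688; 4,098,688 required, 4,097,996 in favor — not approved.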